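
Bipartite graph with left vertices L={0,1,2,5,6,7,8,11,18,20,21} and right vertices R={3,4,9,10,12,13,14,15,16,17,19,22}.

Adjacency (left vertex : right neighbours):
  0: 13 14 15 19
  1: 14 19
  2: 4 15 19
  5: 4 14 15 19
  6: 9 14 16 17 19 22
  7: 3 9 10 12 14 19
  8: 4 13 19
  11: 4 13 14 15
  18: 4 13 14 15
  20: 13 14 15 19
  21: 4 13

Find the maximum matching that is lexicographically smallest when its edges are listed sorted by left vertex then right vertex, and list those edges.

Lex-smallest maximum matching: {(0,13), (1,14), (2,4), (5,15), (6,9), (7,3), (8,19)}

|M| = 7 (so the lex-smallest maximum matching has 7 edges)
process left vertices in ascending order; for each, take the smallest-labelled available neighbour that still permits 7 edges overall, or leave it unmatched if none does
lex-smallest matching: {0-13, 1-14, 2-4, 5-15, 6-9, 7-3, 8-19}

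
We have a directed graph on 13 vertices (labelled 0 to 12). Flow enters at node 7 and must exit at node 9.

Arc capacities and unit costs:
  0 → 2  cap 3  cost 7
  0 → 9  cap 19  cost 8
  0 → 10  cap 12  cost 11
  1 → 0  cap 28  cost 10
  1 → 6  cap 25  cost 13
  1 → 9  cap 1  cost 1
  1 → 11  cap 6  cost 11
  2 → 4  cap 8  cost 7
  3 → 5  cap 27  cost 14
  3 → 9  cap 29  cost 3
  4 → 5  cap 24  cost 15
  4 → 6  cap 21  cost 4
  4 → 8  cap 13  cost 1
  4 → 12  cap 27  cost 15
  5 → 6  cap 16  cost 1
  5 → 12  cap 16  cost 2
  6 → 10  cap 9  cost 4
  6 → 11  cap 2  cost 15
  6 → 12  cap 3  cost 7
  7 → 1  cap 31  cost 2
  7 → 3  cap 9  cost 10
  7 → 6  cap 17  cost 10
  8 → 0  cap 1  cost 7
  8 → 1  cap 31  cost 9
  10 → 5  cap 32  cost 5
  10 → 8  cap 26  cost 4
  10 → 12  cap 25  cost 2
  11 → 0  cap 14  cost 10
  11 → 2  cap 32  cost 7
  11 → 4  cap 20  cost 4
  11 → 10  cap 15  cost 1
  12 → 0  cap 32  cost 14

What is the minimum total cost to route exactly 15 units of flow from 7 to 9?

shortest-cost path #1: 7→1→9 push 1 @ unit cost 3 (adds 3)
shortest-cost path #2: 7→3→9 push 9 @ unit cost 13 (adds 117)
shortest-cost path #3: 7→1→0→9 push 5 @ unit cost 20 (adds 100)
total cost = 220

Minimum cost for 15 units: 220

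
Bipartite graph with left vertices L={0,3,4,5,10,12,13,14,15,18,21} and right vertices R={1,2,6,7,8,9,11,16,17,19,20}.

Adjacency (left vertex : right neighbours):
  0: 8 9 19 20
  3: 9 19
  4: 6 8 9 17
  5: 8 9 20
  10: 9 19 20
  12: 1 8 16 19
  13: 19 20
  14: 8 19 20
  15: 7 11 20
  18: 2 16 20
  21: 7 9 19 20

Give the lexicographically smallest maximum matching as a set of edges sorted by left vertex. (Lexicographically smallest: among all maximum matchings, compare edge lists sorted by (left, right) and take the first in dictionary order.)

Lex-smallest maximum matching: {(0,8), (3,9), (4,6), (5,20), (10,19), (12,1), (15,11), (18,2), (21,7)}

|M| = 9 (so the lex-smallest maximum matching has 9 edges)
process left vertices in ascending order; for each, take the smallest-labelled available neighbour that still permits 9 edges overall, or leave it unmatched if none does
lex-smallest matching: {0-8, 3-9, 4-6, 5-20, 10-19, 12-1, 15-11, 18-2, 21-7}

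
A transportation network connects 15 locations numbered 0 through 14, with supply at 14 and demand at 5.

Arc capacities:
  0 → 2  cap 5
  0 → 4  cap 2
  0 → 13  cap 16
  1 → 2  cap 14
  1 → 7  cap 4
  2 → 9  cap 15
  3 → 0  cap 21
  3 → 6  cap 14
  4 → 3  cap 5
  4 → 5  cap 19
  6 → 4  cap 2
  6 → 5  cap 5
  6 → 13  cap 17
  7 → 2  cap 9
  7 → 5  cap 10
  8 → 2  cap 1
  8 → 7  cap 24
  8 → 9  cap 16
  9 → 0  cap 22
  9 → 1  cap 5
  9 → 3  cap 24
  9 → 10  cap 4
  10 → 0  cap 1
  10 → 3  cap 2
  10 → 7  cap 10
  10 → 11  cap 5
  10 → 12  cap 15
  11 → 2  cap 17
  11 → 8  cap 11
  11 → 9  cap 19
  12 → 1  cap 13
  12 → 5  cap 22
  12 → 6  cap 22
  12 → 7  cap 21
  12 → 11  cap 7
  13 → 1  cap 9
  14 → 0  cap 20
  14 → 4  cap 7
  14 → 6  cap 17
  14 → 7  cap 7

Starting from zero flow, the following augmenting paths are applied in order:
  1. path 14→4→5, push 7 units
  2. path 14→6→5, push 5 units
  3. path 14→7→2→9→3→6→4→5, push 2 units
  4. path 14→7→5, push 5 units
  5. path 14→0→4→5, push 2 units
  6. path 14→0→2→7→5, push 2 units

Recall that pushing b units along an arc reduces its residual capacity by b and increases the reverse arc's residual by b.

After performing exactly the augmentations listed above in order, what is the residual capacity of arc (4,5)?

Residual capacity of (4,5): 8

after path 1 (14→4→5, push 7): res(4,5)=12
after path 2 (14→6→5, push 5): res(4,5)=12
after path 3 (14→7→2→9→3→6→4→5, push 2): res(4,5)=10
after path 4 (14→7→5, push 5): res(4,5)=10
after path 5 (14→0→4→5, push 2): res(4,5)=8
after path 6 (14→0→2→7→5, push 2): res(4,5)=8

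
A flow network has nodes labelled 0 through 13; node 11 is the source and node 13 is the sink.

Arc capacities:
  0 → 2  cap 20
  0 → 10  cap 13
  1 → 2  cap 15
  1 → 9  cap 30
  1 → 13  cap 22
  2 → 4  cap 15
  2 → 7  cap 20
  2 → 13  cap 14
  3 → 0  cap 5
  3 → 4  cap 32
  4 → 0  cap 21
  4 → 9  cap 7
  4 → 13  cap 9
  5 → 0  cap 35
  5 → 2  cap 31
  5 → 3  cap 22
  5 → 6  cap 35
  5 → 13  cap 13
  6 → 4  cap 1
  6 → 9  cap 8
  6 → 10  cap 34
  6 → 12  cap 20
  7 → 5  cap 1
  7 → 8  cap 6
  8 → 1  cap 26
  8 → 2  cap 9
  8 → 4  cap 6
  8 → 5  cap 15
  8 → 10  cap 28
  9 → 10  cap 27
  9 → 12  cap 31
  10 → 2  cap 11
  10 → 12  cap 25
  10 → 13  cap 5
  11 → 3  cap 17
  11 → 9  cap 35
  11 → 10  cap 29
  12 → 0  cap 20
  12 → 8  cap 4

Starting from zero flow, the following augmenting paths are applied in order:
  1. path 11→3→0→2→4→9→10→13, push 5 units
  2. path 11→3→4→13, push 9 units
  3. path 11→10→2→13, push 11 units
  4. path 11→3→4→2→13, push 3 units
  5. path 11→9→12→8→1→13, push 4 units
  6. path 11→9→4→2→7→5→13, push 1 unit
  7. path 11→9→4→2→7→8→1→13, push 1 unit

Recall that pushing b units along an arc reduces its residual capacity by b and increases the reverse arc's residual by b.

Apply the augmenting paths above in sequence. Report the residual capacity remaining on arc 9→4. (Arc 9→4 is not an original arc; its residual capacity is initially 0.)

after path 1 (11→3→0→2→4→9→10→13, push 5): res(9,4)=5
after path 2 (11→3→4→13, push 9): res(9,4)=5
after path 3 (11→10→2→13, push 11): res(9,4)=5
after path 4 (11→3→4→2→13, push 3): res(9,4)=5
after path 5 (11→9→12→8→1→13, push 4): res(9,4)=5
after path 6 (11→9→4→2→7→5→13, push 1): res(9,4)=4
after path 7 (11→9→4→2→7→8→1→13, push 1): res(9,4)=3

Residual capacity of (9,4): 3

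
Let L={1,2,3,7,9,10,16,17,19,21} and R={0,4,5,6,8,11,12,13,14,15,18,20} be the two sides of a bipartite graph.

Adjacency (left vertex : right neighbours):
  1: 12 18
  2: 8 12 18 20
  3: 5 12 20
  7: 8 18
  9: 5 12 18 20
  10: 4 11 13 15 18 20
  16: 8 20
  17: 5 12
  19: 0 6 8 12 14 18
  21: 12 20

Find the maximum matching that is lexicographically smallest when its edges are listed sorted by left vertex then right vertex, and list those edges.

Lex-smallest maximum matching: {(1,12), (2,8), (3,5), (7,18), (9,20), (10,4), (19,0)}

|M| = 7 (so the lex-smallest maximum matching has 7 edges)
process left vertices in ascending order; for each, take the smallest-labelled available neighbour that still permits 7 edges overall, or leave it unmatched if none does
lex-smallest matching: {1-12, 2-8, 3-5, 7-18, 9-20, 10-4, 19-0}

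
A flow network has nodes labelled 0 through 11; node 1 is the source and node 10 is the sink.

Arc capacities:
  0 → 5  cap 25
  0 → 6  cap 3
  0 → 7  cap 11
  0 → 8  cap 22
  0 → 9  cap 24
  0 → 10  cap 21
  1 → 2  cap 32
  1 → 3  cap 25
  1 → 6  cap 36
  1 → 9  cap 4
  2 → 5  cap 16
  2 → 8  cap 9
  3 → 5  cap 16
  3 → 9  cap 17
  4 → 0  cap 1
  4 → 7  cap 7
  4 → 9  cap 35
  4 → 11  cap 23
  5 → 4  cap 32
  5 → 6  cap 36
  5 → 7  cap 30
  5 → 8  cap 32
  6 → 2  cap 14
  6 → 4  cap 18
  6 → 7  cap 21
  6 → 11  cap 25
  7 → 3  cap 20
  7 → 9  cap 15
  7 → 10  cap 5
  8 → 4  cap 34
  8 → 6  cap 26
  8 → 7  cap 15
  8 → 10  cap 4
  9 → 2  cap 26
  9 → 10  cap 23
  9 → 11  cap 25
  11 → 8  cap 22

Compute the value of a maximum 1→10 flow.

Maximum flow value: 33

augment #1: 1→9→10 bottleneck 4, total now 4
augment #2: 1→2→8→10 bottleneck 4, total now 8
augment #3: 1→3→9→10 bottleneck 17, total now 25
augment #4: 1→6→7→10 bottleneck 5, total now 30
augment #5: 1→6→4→0→10 bottleneck 1, total now 31
augment #6: 1→6→4→9→10 bottleneck 2, total now 33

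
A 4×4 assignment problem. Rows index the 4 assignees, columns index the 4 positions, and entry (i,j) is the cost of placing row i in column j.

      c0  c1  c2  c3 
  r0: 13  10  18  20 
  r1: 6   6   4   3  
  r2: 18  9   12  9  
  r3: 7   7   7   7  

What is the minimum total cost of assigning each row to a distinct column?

Minimum assignment cost: 30

optimal assignment: row0→col1 (cost 10), row1→col2 (cost 4), row2→col3 (cost 9), row3→col0 (cost 7)
total = 10 + 4 + 9 + 7 = 30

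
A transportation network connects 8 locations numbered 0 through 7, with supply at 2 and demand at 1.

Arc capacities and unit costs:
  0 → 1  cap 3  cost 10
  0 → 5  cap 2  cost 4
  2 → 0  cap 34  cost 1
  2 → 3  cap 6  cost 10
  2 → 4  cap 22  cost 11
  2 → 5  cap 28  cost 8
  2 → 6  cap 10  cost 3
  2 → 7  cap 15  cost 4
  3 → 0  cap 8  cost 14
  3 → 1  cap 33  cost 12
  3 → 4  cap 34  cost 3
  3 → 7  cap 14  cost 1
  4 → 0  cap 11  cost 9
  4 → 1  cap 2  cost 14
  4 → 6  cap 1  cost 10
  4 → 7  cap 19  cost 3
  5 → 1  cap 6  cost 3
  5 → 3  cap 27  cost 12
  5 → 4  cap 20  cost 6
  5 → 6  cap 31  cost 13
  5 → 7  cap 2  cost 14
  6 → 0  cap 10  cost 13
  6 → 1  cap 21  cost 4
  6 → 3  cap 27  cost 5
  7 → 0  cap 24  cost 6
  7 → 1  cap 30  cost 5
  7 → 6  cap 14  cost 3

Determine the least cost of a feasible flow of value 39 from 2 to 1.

shortest-cost path #1: 2→6→1 push 10 @ unit cost 7 (adds 70)
shortest-cost path #2: 2→0→5→1 push 2 @ unit cost 8 (adds 16)
shortest-cost path #3: 2→7→1 push 15 @ unit cost 9 (adds 135)
shortest-cost path #4: 2→5→1 push 4 @ unit cost 11 (adds 44)
shortest-cost path #5: 2→0→1 push 3 @ unit cost 11 (adds 33)
shortest-cost path #6: 2→3→7→1 push 5 @ unit cost 16 (adds 80)
total cost = 378

Minimum cost for 39 units: 378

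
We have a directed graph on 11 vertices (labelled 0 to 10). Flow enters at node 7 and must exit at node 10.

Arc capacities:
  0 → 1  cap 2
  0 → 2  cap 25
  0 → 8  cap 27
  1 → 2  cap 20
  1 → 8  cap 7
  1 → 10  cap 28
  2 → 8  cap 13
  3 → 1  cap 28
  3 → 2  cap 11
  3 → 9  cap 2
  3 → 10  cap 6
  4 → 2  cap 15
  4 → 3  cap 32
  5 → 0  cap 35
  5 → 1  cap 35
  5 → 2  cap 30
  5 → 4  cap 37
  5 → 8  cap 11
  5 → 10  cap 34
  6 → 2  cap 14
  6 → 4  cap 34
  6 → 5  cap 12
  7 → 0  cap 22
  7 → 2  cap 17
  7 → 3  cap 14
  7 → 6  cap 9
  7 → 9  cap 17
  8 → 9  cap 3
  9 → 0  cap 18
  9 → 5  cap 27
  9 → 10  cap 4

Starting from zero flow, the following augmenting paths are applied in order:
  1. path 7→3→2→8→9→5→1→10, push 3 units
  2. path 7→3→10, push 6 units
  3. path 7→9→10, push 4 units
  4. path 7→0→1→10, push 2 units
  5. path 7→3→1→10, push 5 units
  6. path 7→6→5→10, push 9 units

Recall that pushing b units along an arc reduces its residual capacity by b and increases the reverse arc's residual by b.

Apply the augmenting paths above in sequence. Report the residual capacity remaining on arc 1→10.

Residual capacity of (1,10): 18

after path 1 (7→3→2→8→9→5→1→10, push 3): res(1,10)=25
after path 2 (7→3→10, push 6): res(1,10)=25
after path 3 (7→9→10, push 4): res(1,10)=25
after path 4 (7→0→1→10, push 2): res(1,10)=23
after path 5 (7→3→1→10, push 5): res(1,10)=18
after path 6 (7→6→5→10, push 9): res(1,10)=18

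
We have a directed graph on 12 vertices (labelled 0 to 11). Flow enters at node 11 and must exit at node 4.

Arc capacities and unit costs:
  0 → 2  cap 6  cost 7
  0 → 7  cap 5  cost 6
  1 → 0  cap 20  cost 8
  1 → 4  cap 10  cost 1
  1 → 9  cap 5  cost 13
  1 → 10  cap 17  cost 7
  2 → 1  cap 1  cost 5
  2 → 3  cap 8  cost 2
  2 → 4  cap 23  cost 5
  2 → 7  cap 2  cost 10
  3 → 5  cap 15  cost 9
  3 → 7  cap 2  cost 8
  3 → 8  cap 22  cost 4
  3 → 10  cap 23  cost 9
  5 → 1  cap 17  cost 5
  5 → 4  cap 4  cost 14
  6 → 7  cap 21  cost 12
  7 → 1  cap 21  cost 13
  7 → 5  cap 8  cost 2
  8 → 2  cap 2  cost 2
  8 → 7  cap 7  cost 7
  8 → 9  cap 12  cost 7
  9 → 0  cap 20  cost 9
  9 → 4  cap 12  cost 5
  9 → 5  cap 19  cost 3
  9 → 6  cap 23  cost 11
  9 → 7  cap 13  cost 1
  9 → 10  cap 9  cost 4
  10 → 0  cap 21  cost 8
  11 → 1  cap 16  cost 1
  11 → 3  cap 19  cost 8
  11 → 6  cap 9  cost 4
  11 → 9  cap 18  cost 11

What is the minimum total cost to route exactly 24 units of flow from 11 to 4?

Minimum cost for 24 units: 250

shortest-cost path #1: 11→1→4 push 10 @ unit cost 2 (adds 20)
shortest-cost path #2: 11→9→4 push 12 @ unit cost 16 (adds 192)
shortest-cost path #3: 11→3→8→2→4 push 2 @ unit cost 19 (adds 38)
total cost = 250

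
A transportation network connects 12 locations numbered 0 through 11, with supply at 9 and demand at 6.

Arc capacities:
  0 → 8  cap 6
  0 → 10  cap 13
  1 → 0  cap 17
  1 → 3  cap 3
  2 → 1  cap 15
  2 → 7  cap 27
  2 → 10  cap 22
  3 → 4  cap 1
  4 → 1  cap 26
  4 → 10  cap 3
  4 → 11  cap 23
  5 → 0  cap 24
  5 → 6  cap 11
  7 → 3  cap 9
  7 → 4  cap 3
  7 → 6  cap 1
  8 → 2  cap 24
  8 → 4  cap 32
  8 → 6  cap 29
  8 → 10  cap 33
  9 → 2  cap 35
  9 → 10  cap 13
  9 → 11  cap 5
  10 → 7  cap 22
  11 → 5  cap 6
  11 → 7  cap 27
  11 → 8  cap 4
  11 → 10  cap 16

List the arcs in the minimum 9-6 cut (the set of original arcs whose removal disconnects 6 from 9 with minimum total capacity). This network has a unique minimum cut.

Min-cut arcs: {(0,8), (3,4), (7,4), (7,6), (9,11)} (total capacity 16)

augment #1: 9→2→7→6 push 1
augment #2: 9→11→5→6 push 5
augment #3: 9→2→1→0→8→6 push 6
augment #4: 9→2→7→4→11→5→6 push 1
augment #5: 9→2→7→4→11→8→6 push 2
augment #6: 9→2→1→3→4→11→8→6 push 1
max flow = 16; residual-reachable set from 9 gives S-side
cut edges (S→T): {(0,8), (3,4), (7,4), (7,6), (9,11)} total cap 16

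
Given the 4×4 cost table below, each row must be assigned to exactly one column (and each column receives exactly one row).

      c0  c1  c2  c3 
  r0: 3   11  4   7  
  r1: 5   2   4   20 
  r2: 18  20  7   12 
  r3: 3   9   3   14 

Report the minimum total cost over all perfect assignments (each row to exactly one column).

Minimum assignment cost: 19

optimal assignment: row0→col3 (cost 7), row1→col1 (cost 2), row2→col2 (cost 7), row3→col0 (cost 3)
total = 7 + 2 + 7 + 3 = 19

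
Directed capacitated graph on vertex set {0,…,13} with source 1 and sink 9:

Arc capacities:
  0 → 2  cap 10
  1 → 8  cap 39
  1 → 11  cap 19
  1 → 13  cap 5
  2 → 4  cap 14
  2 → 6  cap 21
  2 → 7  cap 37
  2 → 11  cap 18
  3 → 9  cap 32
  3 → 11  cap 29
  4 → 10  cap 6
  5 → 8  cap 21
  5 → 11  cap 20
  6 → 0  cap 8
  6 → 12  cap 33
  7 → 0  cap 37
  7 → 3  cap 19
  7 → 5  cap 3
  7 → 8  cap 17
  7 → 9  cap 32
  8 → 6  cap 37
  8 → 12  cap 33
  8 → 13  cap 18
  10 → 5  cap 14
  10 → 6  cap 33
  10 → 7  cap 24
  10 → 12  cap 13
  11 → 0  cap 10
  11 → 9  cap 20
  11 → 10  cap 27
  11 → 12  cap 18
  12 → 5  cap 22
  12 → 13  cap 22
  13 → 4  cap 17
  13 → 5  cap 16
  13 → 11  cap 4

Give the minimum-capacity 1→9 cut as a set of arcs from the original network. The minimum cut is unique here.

Min-cut arcs: {(0,2), (10,7), (11,9)} (total capacity 54)

augment #1: 1→11→9 push 19
augment #2: 1→13→11→9 push 1
augment #3: 1→13→4→10→7→9 push 4
augment #4: 1→8→6→0→2→7→9 push 8
augment #5: 1→8→13→4→10→7→9 push 2
augment #6: 1→8→13→11→10→7→9 push 3
augment #7: 1→8→12→5→11→10→7→9 push 15
augment #8: 1→8→12→5→11→0→2→7→3→9 push 2
max flow = 54; residual-reachable set from 1 gives S-side
cut edges (S→T): {(0,2), (10,7), (11,9)} total cap 54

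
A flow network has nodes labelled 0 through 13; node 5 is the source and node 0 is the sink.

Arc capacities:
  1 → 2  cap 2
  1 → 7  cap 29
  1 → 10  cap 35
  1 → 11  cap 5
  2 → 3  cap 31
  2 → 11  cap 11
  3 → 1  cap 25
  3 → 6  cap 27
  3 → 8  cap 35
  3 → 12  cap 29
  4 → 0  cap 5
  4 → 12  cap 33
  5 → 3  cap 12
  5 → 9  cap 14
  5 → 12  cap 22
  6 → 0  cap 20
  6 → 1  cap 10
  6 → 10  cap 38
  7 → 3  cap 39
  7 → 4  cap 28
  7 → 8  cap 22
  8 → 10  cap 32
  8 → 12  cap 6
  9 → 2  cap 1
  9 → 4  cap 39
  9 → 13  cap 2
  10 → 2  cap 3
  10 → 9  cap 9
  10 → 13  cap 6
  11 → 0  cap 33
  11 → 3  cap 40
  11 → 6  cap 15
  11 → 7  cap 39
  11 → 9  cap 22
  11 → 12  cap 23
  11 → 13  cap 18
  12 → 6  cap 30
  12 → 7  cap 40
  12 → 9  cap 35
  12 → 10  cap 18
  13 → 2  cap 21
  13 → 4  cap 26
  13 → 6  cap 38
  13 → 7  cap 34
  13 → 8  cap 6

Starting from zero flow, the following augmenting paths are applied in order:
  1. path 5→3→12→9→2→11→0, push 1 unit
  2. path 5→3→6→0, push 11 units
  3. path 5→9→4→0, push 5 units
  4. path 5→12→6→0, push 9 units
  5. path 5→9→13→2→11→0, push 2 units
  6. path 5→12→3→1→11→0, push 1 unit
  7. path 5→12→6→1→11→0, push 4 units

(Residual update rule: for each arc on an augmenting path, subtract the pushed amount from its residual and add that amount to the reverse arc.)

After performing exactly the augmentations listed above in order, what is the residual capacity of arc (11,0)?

Residual capacity of (11,0): 25

after path 1 (5→3→12→9→2→11→0, push 1): res(11,0)=32
after path 2 (5→3→6→0, push 11): res(11,0)=32
after path 3 (5→9→4→0, push 5): res(11,0)=32
after path 4 (5→12→6→0, push 9): res(11,0)=32
after path 5 (5→9→13→2→11→0, push 2): res(11,0)=30
after path 6 (5→12→3→1→11→0, push 1): res(11,0)=29
after path 7 (5→12→6→1→11→0, push 4): res(11,0)=25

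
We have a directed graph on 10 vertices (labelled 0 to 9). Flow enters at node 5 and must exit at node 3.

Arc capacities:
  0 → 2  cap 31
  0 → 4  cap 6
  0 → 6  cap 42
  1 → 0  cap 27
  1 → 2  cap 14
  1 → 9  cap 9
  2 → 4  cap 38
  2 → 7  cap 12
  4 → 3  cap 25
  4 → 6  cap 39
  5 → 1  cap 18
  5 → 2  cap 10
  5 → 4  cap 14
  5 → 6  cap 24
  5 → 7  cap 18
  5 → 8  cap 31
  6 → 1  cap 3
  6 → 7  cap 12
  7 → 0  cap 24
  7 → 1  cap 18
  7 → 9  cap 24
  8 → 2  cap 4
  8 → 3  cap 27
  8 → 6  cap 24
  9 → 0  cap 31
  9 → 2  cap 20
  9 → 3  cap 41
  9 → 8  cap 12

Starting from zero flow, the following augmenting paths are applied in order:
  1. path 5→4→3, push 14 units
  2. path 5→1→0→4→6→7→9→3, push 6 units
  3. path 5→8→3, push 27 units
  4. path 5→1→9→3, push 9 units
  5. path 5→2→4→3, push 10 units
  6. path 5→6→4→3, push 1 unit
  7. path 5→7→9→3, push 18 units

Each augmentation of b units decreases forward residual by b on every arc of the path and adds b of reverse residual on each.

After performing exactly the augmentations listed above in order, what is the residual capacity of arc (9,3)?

after path 1 (5→4→3, push 14): res(9,3)=41
after path 2 (5→1→0→4→6→7→9→3, push 6): res(9,3)=35
after path 3 (5→8→3, push 27): res(9,3)=35
after path 4 (5→1→9→3, push 9): res(9,3)=26
after path 5 (5→2→4→3, push 10): res(9,3)=26
after path 6 (5→6→4→3, push 1): res(9,3)=26
after path 7 (5→7→9→3, push 18): res(9,3)=8

Residual capacity of (9,3): 8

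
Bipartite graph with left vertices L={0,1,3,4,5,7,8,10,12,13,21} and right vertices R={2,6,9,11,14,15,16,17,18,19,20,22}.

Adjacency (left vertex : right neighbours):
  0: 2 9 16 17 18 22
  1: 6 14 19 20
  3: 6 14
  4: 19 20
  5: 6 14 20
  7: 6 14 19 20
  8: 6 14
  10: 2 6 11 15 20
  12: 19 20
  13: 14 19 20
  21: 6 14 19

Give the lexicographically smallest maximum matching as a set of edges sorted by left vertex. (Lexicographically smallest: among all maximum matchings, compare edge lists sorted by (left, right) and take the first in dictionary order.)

Lex-smallest maximum matching: {(0,2), (1,6), (3,14), (4,19), (5,20), (10,11)}

|M| = 6 (so the lex-smallest maximum matching has 6 edges)
process left vertices in ascending order; for each, take the smallest-labelled available neighbour that still permits 6 edges overall, or leave it unmatched if none does
lex-smallest matching: {0-2, 1-6, 3-14, 4-19, 5-20, 10-11}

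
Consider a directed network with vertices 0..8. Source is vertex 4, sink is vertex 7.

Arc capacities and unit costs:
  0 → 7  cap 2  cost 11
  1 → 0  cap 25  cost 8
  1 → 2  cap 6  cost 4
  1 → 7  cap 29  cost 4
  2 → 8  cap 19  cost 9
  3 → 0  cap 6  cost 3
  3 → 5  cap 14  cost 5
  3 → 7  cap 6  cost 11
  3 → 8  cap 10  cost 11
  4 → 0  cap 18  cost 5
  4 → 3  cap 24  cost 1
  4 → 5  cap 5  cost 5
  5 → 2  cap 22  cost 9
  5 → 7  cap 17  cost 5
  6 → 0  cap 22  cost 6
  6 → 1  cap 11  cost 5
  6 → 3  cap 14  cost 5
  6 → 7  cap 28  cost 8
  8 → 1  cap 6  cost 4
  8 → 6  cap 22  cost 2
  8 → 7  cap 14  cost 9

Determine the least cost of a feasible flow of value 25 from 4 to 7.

shortest-cost path #1: 4→5→7 push 5 @ unit cost 10 (adds 50)
shortest-cost path #2: 4→3→5→7 push 12 @ unit cost 11 (adds 132)
shortest-cost path #3: 4→3→7 push 6 @ unit cost 12 (adds 72)
shortest-cost path #4: 4→3→0→7 push 2 @ unit cost 15 (adds 30)
total cost = 284

Minimum cost for 25 units: 284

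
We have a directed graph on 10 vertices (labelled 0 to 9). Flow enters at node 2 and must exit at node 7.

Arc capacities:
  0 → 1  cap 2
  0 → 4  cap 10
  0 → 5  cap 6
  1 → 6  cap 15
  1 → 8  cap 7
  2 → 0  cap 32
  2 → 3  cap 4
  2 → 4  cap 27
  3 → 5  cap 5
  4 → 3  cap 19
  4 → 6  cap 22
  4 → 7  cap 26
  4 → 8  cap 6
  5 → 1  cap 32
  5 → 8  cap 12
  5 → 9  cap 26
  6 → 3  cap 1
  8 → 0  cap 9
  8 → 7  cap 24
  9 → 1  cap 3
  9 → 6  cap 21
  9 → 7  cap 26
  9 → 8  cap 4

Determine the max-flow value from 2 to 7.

augment #1: 2→4→7 bottleneck 26, total now 26
augment #2: 2→4→8→7 bottleneck 1, total now 27
augment #3: 2→0→1→8→7 bottleneck 2, total now 29
augment #4: 2→0→4→8→7 bottleneck 5, total now 34
augment #5: 2→0→5→8→7 bottleneck 6, total now 40
augment #6: 2→3→5→8→7 bottleneck 4, total now 44
augment #7: 2→0→4→3→5→8→7 bottleneck 1, total now 45

Maximum flow value: 45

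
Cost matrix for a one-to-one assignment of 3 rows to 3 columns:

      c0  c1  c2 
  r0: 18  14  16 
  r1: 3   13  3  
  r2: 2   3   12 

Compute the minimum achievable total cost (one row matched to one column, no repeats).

Minimum assignment cost: 19

optimal assignment: row0→col1 (cost 14), row1→col2 (cost 3), row2→col0 (cost 2)
total = 14 + 3 + 2 = 19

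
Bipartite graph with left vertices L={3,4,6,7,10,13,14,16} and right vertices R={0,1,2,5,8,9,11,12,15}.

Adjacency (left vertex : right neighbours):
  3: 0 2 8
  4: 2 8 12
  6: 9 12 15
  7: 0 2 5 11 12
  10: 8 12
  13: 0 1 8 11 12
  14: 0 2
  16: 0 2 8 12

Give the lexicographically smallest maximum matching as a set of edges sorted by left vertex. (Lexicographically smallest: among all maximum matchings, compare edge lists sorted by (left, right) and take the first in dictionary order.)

|M| = 7 (so the lex-smallest maximum matching has 7 edges)
process left vertices in ascending order; for each, take the smallest-labelled available neighbour that still permits 7 edges overall, or leave it unmatched if none does
lex-smallest matching: {3-0, 4-2, 6-9, 7-5, 10-8, 13-1, 16-12}

Lex-smallest maximum matching: {(3,0), (4,2), (6,9), (7,5), (10,8), (13,1), (16,12)}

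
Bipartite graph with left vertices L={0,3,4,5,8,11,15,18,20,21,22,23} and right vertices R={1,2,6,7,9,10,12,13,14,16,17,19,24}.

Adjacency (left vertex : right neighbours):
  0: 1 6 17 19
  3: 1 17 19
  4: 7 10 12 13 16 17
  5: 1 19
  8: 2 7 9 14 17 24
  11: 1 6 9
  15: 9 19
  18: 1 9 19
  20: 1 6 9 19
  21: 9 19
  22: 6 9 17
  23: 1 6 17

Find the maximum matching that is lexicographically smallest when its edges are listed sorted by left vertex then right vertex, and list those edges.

|M| = 7 (so the lex-smallest maximum matching has 7 edges)
process left vertices in ascending order; for each, take the smallest-labelled available neighbour that still permits 7 edges overall, or leave it unmatched if none does
lex-smallest matching: {0-1, 3-17, 4-7, 5-19, 8-2, 11-6, 15-9}

Lex-smallest maximum matching: {(0,1), (3,17), (4,7), (5,19), (8,2), (11,6), (15,9)}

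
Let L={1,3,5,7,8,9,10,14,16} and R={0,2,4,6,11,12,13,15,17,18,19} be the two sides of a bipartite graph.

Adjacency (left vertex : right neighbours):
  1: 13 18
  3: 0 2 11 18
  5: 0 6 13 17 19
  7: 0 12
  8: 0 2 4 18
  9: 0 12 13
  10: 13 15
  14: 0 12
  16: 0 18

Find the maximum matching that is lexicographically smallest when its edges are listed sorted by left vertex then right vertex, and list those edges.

|M| = 8 (so the lex-smallest maximum matching has 8 edges)
process left vertices in ascending order; for each, take the smallest-labelled available neighbour that still permits 8 edges overall, or leave it unmatched if none does
lex-smallest matching: {1-13, 3-2, 5-6, 7-0, 8-4, 9-12, 10-15, 16-18}

Lex-smallest maximum matching: {(1,13), (3,2), (5,6), (7,0), (8,4), (9,12), (10,15), (16,18)}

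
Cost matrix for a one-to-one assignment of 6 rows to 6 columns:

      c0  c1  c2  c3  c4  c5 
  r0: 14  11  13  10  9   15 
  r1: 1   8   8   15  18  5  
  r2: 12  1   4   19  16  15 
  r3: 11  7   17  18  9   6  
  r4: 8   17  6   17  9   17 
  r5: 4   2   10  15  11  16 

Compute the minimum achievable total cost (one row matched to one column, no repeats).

Minimum assignment cost: 32

optimal assignment: row0→col3 (cost 10), row1→col0 (cost 1), row2→col2 (cost 4), row3→col5 (cost 6), row4→col4 (cost 9), row5→col1 (cost 2)
total = 10 + 1 + 4 + 6 + 9 + 2 = 32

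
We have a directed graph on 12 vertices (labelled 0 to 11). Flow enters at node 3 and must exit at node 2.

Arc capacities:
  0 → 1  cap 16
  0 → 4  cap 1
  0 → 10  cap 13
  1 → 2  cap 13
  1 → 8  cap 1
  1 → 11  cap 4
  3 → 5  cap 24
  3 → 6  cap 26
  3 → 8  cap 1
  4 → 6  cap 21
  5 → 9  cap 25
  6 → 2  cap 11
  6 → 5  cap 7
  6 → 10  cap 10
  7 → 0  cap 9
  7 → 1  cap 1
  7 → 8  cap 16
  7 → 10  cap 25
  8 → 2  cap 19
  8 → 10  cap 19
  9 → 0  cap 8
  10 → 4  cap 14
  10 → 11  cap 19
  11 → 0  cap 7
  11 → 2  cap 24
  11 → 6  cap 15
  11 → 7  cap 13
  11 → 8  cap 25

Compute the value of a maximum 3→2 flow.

Maximum flow value: 30

augment #1: 3→6→2 bottleneck 11, total now 11
augment #2: 3→8→2 bottleneck 1, total now 12
augment #3: 3→6→10→11→2 bottleneck 10, total now 22
augment #4: 3→5→9→0→1→2 bottleneck 8, total now 30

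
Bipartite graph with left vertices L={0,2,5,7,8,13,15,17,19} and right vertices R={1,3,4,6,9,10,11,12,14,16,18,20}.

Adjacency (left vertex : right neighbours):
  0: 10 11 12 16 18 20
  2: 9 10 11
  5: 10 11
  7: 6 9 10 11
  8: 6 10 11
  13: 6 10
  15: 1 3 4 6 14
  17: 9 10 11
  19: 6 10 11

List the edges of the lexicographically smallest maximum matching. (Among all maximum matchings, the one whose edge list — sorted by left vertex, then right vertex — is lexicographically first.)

Lex-smallest maximum matching: {(0,12), (2,9), (5,10), (7,6), (8,11), (15,1)}

|M| = 6 (so the lex-smallest maximum matching has 6 edges)
process left vertices in ascending order; for each, take the smallest-labelled available neighbour that still permits 6 edges overall, or leave it unmatched if none does
lex-smallest matching: {0-12, 2-9, 5-10, 7-6, 8-11, 15-1}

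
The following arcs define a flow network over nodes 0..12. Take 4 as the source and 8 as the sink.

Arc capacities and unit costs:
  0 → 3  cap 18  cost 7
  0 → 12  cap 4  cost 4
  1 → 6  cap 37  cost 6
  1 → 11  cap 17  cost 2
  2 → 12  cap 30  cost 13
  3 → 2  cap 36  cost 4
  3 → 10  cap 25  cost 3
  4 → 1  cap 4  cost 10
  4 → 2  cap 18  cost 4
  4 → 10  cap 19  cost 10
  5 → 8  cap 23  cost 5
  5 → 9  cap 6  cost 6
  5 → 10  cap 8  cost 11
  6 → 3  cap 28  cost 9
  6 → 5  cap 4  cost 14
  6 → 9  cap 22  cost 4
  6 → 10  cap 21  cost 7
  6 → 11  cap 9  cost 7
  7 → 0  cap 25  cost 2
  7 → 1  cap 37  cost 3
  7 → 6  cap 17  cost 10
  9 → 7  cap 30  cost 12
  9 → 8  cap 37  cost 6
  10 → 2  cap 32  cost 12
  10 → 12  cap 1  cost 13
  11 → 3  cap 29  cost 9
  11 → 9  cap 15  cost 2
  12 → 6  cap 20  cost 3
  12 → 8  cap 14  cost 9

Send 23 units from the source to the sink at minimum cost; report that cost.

Minimum cost for 23 units: 600

shortest-cost path #1: 4→1→11→9→8 push 4 @ unit cost 20 (adds 80)
shortest-cost path #2: 4→2→12→8 push 14 @ unit cost 26 (adds 364)
shortest-cost path #3: 4→2→12→6→9→8 push 4 @ unit cost 30 (adds 120)
shortest-cost path #4: 4→10→12→6→9→8 push 1 @ unit cost 36 (adds 36)
total cost = 600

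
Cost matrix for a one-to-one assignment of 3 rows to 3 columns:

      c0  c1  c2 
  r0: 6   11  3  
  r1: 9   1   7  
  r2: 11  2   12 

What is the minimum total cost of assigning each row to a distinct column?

Minimum assignment cost: 14

optimal assignment: row0→col2 (cost 3), row1→col0 (cost 9), row2→col1 (cost 2)
total = 3 + 9 + 2 = 14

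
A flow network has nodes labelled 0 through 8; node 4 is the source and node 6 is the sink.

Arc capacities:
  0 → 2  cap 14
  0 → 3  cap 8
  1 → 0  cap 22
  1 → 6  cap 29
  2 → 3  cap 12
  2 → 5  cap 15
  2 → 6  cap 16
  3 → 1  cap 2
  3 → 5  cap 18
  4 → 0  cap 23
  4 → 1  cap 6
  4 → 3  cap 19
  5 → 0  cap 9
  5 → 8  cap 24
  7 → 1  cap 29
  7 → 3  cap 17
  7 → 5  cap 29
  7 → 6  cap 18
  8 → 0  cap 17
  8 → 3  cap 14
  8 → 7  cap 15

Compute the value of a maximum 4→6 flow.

augment #1: 4→1→6 bottleneck 6, total now 6
augment #2: 4→0→2→6 bottleneck 14, total now 20
augment #3: 4→3→1→6 bottleneck 2, total now 22
augment #4: 4→3→5→8→7→6 bottleneck 15, total now 37

Maximum flow value: 37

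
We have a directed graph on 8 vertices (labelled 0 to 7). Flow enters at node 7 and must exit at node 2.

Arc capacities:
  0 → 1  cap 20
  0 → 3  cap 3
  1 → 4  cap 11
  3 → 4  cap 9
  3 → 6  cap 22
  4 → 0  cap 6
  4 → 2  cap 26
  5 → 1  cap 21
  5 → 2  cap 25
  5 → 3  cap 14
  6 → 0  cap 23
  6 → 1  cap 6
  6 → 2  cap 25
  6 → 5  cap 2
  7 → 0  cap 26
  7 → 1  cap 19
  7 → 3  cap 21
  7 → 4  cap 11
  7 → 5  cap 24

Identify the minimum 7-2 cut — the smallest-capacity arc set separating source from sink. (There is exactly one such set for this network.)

augment #1: 7→4→2 push 11
augment #2: 7→5→2 push 24
augment #3: 7→1→4→2 push 11
augment #4: 7→3→4→2 push 4
augment #5: 7→3→6→2 push 17
augment #6: 7→0→3→6→2 push 3
max flow = 70; residual-reachable set from 7 gives S-side
cut edges (S→T): {(0,3), (1,4), (7,3), (7,4), (7,5)} total cap 70

Min-cut arcs: {(0,3), (1,4), (7,3), (7,4), (7,5)} (total capacity 70)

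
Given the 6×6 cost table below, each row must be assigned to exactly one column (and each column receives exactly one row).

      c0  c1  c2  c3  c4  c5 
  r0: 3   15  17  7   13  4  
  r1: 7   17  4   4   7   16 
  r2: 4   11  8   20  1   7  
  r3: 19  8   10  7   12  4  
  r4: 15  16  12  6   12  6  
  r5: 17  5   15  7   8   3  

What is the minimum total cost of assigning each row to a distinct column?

Minimum assignment cost: 23

optimal assignment: row0→col0 (cost 3), row1→col2 (cost 4), row2→col4 (cost 1), row3→col5 (cost 4), row4→col3 (cost 6), row5→col1 (cost 5)
total = 3 + 4 + 1 + 4 + 6 + 5 = 23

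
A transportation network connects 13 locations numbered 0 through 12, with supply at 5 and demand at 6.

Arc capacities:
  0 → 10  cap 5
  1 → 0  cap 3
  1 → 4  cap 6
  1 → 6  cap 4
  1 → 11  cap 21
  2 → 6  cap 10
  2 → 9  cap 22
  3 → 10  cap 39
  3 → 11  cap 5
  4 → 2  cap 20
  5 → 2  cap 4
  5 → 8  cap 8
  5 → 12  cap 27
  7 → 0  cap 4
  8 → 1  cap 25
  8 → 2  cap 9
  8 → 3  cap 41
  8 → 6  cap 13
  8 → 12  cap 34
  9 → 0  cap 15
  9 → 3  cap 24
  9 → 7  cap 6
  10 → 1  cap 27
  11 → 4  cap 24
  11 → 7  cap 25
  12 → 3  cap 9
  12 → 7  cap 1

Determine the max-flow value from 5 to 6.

augment #1: 5→2→6 bottleneck 4, total now 4
augment #2: 5→8→6 bottleneck 8, total now 12
augment #3: 5→12→3→10→1→6 bottleneck 4, total now 16
augment #4: 5→12→3→11→4→2→6 bottleneck 5, total now 21
augment #5: 5→12→7→0→10→1→4→2→6 bottleneck 1, total now 22

Maximum flow value: 22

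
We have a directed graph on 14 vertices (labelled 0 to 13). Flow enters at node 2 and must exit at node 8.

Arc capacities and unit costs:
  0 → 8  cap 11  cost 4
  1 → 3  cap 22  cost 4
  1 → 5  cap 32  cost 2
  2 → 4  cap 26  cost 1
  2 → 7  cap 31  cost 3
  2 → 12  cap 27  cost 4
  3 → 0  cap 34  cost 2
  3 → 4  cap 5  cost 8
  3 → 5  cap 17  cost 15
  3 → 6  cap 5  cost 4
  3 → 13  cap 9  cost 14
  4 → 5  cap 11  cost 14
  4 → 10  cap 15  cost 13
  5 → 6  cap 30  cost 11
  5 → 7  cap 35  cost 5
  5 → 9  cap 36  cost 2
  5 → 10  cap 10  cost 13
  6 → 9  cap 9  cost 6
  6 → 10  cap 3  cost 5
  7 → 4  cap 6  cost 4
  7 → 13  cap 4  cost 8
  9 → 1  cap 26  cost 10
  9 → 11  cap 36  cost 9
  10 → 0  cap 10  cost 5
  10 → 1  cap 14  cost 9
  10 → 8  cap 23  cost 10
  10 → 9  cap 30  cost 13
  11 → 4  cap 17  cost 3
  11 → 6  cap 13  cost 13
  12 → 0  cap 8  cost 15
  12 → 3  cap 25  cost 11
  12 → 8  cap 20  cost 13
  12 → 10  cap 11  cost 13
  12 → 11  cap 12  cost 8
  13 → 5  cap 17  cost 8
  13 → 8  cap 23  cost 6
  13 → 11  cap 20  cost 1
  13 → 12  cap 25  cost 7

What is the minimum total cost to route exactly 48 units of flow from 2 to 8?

shortest-cost path #1: 2→12→8 push 20 @ unit cost 17 (adds 340)
shortest-cost path #2: 2→7→13→8 push 4 @ unit cost 17 (adds 68)
shortest-cost path #3: 2→12→3→0→8 push 7 @ unit cost 21 (adds 147)
shortest-cost path #4: 2→4→10→0→8 push 4 @ unit cost 23 (adds 92)
shortest-cost path #5: 2→4→10→8 push 11 @ unit cost 24 (adds 264)
shortest-cost path #6: 2→4→5→10→8 push 2 @ unit cost 38 (adds 76)
total cost = 987

Minimum cost for 48 units: 987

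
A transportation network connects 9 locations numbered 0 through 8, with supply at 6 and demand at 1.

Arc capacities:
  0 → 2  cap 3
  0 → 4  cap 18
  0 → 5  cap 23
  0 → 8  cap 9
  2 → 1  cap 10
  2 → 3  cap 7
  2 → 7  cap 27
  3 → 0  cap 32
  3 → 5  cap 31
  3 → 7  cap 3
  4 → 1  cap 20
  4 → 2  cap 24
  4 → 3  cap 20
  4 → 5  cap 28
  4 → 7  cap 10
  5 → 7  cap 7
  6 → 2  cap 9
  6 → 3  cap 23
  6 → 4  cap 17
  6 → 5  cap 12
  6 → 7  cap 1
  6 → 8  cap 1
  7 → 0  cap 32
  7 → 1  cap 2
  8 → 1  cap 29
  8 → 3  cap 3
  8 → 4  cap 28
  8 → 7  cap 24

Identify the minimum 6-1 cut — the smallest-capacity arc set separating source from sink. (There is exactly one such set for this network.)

Min-cut arcs: {(0,8), (2,1), (4,1), (6,8), (7,1)} (total capacity 42)

augment #1: 6→2→1 push 9
augment #2: 6→4→1 push 17
augment #3: 6→7→1 push 1
augment #4: 6→8→1 push 1
augment #5: 6→3→7→1 push 1
augment #6: 6→3→0→2→1 push 1
augment #7: 6→3→0→4→1 push 3
augment #8: 6→3→0→8→1 push 9
max flow = 42; residual-reachable set from 6 gives S-side
cut edges (S→T): {(0,8), (2,1), (4,1), (6,8), (7,1)} total cap 42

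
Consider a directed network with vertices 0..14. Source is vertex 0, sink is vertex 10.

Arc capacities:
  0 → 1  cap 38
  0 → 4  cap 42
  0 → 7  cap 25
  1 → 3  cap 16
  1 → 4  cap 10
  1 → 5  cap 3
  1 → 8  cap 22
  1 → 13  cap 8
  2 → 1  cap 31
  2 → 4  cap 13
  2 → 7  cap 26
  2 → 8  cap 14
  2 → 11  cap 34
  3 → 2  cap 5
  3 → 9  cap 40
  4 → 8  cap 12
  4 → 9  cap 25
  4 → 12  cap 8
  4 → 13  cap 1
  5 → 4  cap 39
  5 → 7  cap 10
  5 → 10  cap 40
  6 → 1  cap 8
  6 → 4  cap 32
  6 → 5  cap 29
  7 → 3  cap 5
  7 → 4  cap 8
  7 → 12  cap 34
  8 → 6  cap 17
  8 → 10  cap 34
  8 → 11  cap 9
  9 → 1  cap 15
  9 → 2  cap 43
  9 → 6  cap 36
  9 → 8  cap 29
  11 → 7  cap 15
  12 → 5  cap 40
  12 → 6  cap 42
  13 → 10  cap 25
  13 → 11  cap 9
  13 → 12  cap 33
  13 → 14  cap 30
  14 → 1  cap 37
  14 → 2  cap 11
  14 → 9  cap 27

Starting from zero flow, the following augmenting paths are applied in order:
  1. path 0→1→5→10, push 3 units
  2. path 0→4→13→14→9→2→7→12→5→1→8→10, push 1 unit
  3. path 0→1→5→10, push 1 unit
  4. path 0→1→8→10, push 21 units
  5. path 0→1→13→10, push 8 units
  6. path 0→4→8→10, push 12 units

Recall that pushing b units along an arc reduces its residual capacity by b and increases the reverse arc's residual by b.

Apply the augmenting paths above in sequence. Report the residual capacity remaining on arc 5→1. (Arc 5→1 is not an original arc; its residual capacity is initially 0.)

after path 1 (0→1→5→10, push 3): res(5,1)=3
after path 2 (0→4→13→14→9→2→7→12→5→1→8→10, push 1): res(5,1)=2
after path 3 (0→1→5→10, push 1): res(5,1)=3
after path 4 (0→1→8→10, push 21): res(5,1)=3
after path 5 (0→1→13→10, push 8): res(5,1)=3
after path 6 (0→4→8→10, push 12): res(5,1)=3

Residual capacity of (5,1): 3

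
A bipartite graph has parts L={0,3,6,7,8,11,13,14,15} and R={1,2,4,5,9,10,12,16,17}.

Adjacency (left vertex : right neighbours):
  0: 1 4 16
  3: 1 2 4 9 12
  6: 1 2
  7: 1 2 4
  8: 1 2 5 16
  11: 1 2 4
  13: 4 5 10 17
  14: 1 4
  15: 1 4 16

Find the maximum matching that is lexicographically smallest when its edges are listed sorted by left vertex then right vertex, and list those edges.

|M| = 7 (so the lex-smallest maximum matching has 7 edges)
process left vertices in ascending order; for each, take the smallest-labelled available neighbour that still permits 7 edges overall, or leave it unmatched if none does
lex-smallest matching: {0-1, 3-9, 6-2, 7-4, 8-5, 13-10, 15-16}

Lex-smallest maximum matching: {(0,1), (3,9), (6,2), (7,4), (8,5), (13,10), (15,16)}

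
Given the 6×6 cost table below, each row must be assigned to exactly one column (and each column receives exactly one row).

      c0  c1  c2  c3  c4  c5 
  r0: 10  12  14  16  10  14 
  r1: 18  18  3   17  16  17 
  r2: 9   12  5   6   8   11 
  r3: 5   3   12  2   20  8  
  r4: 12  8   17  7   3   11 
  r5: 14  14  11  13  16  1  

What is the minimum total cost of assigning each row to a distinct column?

optimal assignment: row0→col0 (cost 10), row1→col2 (cost 3), row2→col3 (cost 6), row3→col1 (cost 3), row4→col4 (cost 3), row5→col5 (cost 1)
total = 10 + 3 + 6 + 3 + 3 + 1 = 26

Minimum assignment cost: 26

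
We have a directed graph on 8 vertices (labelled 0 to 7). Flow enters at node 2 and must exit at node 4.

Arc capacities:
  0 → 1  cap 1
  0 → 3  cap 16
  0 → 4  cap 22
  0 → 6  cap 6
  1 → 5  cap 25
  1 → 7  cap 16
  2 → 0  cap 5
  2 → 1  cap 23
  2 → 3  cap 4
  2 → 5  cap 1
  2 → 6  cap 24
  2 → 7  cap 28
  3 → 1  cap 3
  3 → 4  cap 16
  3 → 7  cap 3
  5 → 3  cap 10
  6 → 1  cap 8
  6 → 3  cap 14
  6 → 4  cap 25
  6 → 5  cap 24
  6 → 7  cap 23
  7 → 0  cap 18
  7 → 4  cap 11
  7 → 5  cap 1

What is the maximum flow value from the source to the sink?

Maximum flow value: 72

augment #1: 2→0→4 bottleneck 5, total now 5
augment #2: 2→3→4 bottleneck 4, total now 9
augment #3: 2→6→4 bottleneck 24, total now 33
augment #4: 2→7→4 bottleneck 11, total now 44
augment #5: 2→5→3→4 bottleneck 1, total now 45
augment #6: 2→7→0→4 bottleneck 17, total now 62
augment #7: 2→1→5→3→4 bottleneck 9, total now 71
augment #8: 2→1→7→0→3→4 bottleneck 1, total now 72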